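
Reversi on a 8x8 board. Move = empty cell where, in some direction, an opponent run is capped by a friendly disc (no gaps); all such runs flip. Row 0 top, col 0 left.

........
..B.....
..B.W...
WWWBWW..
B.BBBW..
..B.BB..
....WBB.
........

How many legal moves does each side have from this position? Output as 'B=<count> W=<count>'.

Answer: B=11 W=13

Derivation:
-- B to move --
(1,3): no bracket -> illegal
(1,4): flips 2 -> legal
(1,5): flips 1 -> legal
(2,0): flips 2 -> legal
(2,1): flips 1 -> legal
(2,3): no bracket -> illegal
(2,5): flips 3 -> legal
(2,6): flips 1 -> legal
(3,6): flips 3 -> legal
(4,1): no bracket -> illegal
(4,6): flips 1 -> legal
(5,3): no bracket -> illegal
(5,6): no bracket -> illegal
(6,3): flips 1 -> legal
(7,3): flips 1 -> legal
(7,4): flips 1 -> legal
(7,5): no bracket -> illegal
B mobility = 11
-- W to move --
(0,1): no bracket -> illegal
(0,2): flips 2 -> legal
(0,3): no bracket -> illegal
(1,1): no bracket -> illegal
(1,3): flips 1 -> legal
(2,1): no bracket -> illegal
(2,3): no bracket -> illegal
(4,1): flips 3 -> legal
(4,6): flips 1 -> legal
(5,0): flips 1 -> legal
(5,1): flips 2 -> legal
(5,3): flips 2 -> legal
(5,6): no bracket -> illegal
(5,7): no bracket -> illegal
(6,1): flips 2 -> legal
(6,2): flips 2 -> legal
(6,3): flips 1 -> legal
(6,7): flips 2 -> legal
(7,4): no bracket -> illegal
(7,5): flips 2 -> legal
(7,6): flips 3 -> legal
(7,7): no bracket -> illegal
W mobility = 13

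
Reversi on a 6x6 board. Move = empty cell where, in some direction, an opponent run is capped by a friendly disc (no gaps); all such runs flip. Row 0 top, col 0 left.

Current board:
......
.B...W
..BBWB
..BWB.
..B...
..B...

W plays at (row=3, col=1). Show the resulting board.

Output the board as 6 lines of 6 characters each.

Answer: ......
.B...W
..BBWB
.WWWB.
..B...
..B...

Derivation:
Place W at (3,1); scan 8 dirs for brackets.
Dir NW: first cell '.' (not opp) -> no flip
Dir N: first cell '.' (not opp) -> no flip
Dir NE: opp run (2,2), next='.' -> no flip
Dir W: first cell '.' (not opp) -> no flip
Dir E: opp run (3,2) capped by W -> flip
Dir SW: first cell '.' (not opp) -> no flip
Dir S: first cell '.' (not opp) -> no flip
Dir SE: opp run (4,2), next='.' -> no flip
All flips: (3,2)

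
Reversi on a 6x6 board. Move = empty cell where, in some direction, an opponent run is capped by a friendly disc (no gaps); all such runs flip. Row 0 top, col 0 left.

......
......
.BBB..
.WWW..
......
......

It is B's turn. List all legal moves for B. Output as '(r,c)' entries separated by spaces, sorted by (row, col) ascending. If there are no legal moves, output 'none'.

Answer: (4,0) (4,1) (4,2) (4,3) (4,4)

Derivation:
(2,0): no bracket -> illegal
(2,4): no bracket -> illegal
(3,0): no bracket -> illegal
(3,4): no bracket -> illegal
(4,0): flips 1 -> legal
(4,1): flips 2 -> legal
(4,2): flips 1 -> legal
(4,3): flips 2 -> legal
(4,4): flips 1 -> legal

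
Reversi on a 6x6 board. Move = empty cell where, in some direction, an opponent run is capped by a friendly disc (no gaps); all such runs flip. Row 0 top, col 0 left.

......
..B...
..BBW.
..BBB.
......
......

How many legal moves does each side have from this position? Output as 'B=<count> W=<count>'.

Answer: B=3 W=3

Derivation:
-- B to move --
(1,3): no bracket -> illegal
(1,4): flips 1 -> legal
(1,5): flips 1 -> legal
(2,5): flips 1 -> legal
(3,5): no bracket -> illegal
B mobility = 3
-- W to move --
(0,1): no bracket -> illegal
(0,2): no bracket -> illegal
(0,3): no bracket -> illegal
(1,1): no bracket -> illegal
(1,3): no bracket -> illegal
(1,4): no bracket -> illegal
(2,1): flips 2 -> legal
(2,5): no bracket -> illegal
(3,1): no bracket -> illegal
(3,5): no bracket -> illegal
(4,1): no bracket -> illegal
(4,2): flips 1 -> legal
(4,3): no bracket -> illegal
(4,4): flips 1 -> legal
(4,5): no bracket -> illegal
W mobility = 3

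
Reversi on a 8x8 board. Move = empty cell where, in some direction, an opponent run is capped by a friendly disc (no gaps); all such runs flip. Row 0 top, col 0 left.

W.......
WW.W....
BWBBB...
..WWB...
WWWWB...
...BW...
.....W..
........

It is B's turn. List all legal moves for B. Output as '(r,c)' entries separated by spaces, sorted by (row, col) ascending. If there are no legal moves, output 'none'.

(0,1): no bracket -> illegal
(0,2): flips 2 -> legal
(0,3): flips 1 -> legal
(0,4): flips 1 -> legal
(1,2): no bracket -> illegal
(1,4): no bracket -> illegal
(3,0): no bracket -> illegal
(3,1): flips 3 -> legal
(4,5): no bracket -> illegal
(5,0): flips 2 -> legal
(5,1): flips 2 -> legal
(5,2): flips 3 -> legal
(5,5): flips 1 -> legal
(5,6): no bracket -> illegal
(6,3): no bracket -> illegal
(6,4): flips 1 -> legal
(6,6): no bracket -> illegal
(7,4): no bracket -> illegal
(7,5): no bracket -> illegal
(7,6): no bracket -> illegal

Answer: (0,2) (0,3) (0,4) (3,1) (5,0) (5,1) (5,2) (5,5) (6,4)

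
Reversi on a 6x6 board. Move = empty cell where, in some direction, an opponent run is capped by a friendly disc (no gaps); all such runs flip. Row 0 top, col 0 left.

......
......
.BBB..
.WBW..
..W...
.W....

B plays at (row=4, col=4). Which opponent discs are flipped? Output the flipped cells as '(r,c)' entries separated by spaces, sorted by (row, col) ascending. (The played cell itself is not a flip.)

Answer: (3,3)

Derivation:
Dir NW: opp run (3,3) capped by B -> flip
Dir N: first cell '.' (not opp) -> no flip
Dir NE: first cell '.' (not opp) -> no flip
Dir W: first cell '.' (not opp) -> no flip
Dir E: first cell '.' (not opp) -> no flip
Dir SW: first cell '.' (not opp) -> no flip
Dir S: first cell '.' (not opp) -> no flip
Dir SE: first cell '.' (not opp) -> no flip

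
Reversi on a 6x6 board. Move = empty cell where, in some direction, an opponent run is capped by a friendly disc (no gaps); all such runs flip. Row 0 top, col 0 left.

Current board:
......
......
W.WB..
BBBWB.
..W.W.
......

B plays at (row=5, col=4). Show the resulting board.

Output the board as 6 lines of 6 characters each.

Answer: ......
......
W.WB..
BBBWB.
..W.B.
....B.

Derivation:
Place B at (5,4); scan 8 dirs for brackets.
Dir NW: first cell '.' (not opp) -> no flip
Dir N: opp run (4,4) capped by B -> flip
Dir NE: first cell '.' (not opp) -> no flip
Dir W: first cell '.' (not opp) -> no flip
Dir E: first cell '.' (not opp) -> no flip
Dir SW: edge -> no flip
Dir S: edge -> no flip
Dir SE: edge -> no flip
All flips: (4,4)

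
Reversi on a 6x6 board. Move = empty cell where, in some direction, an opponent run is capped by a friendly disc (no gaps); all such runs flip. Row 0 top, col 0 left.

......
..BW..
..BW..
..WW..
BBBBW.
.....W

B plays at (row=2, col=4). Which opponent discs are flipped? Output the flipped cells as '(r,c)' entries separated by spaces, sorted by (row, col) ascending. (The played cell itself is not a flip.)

Answer: (2,3) (3,3)

Derivation:
Dir NW: opp run (1,3), next='.' -> no flip
Dir N: first cell '.' (not opp) -> no flip
Dir NE: first cell '.' (not opp) -> no flip
Dir W: opp run (2,3) capped by B -> flip
Dir E: first cell '.' (not opp) -> no flip
Dir SW: opp run (3,3) capped by B -> flip
Dir S: first cell '.' (not opp) -> no flip
Dir SE: first cell '.' (not opp) -> no flip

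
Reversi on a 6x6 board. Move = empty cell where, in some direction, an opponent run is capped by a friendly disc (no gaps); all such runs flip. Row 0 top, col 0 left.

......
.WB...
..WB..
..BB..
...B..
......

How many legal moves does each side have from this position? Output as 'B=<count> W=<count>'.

-- B to move --
(0,0): flips 2 -> legal
(0,1): no bracket -> illegal
(0,2): no bracket -> illegal
(1,0): flips 1 -> legal
(1,3): no bracket -> illegal
(2,0): no bracket -> illegal
(2,1): flips 1 -> legal
(3,1): no bracket -> illegal
B mobility = 3
-- W to move --
(0,1): no bracket -> illegal
(0,2): flips 1 -> legal
(0,3): no bracket -> illegal
(1,3): flips 1 -> legal
(1,4): no bracket -> illegal
(2,1): no bracket -> illegal
(2,4): flips 1 -> legal
(3,1): no bracket -> illegal
(3,4): no bracket -> illegal
(4,1): no bracket -> illegal
(4,2): flips 1 -> legal
(4,4): flips 1 -> legal
(5,2): no bracket -> illegal
(5,3): no bracket -> illegal
(5,4): no bracket -> illegal
W mobility = 5

Answer: B=3 W=5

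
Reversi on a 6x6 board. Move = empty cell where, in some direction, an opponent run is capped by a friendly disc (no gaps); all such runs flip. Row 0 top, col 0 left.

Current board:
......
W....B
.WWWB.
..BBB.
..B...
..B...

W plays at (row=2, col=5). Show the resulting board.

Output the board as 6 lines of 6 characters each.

Answer: ......
W....B
.WWWWW
..BBB.
..B...
..B...

Derivation:
Place W at (2,5); scan 8 dirs for brackets.
Dir NW: first cell '.' (not opp) -> no flip
Dir N: opp run (1,5), next='.' -> no flip
Dir NE: edge -> no flip
Dir W: opp run (2,4) capped by W -> flip
Dir E: edge -> no flip
Dir SW: opp run (3,4), next='.' -> no flip
Dir S: first cell '.' (not opp) -> no flip
Dir SE: edge -> no flip
All flips: (2,4)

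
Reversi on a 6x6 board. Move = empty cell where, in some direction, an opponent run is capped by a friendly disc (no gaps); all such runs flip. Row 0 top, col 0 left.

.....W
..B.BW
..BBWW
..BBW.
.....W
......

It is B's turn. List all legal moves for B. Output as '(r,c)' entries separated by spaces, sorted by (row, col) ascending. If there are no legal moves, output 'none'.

Answer: (3,5) (4,4)

Derivation:
(0,4): no bracket -> illegal
(1,3): no bracket -> illegal
(3,5): flips 1 -> legal
(4,3): no bracket -> illegal
(4,4): flips 2 -> legal
(5,4): no bracket -> illegal
(5,5): no bracket -> illegal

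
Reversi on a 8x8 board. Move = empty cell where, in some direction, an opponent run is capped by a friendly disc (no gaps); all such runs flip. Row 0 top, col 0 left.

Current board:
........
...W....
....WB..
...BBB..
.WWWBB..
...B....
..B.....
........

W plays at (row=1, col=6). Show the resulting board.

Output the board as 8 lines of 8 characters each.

Place W at (1,6); scan 8 dirs for brackets.
Dir NW: first cell '.' (not opp) -> no flip
Dir N: first cell '.' (not opp) -> no flip
Dir NE: first cell '.' (not opp) -> no flip
Dir W: first cell '.' (not opp) -> no flip
Dir E: first cell '.' (not opp) -> no flip
Dir SW: opp run (2,5) (3,4) capped by W -> flip
Dir S: first cell '.' (not opp) -> no flip
Dir SE: first cell '.' (not opp) -> no flip
All flips: (2,5) (3,4)

Answer: ........
...W..W.
....WW..
...BWB..
.WWWBB..
...B....
..B.....
........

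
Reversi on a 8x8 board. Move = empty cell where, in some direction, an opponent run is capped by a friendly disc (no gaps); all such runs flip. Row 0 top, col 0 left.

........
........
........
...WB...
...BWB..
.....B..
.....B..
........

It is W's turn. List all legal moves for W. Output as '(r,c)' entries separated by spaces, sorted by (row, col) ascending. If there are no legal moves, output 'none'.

(2,3): no bracket -> illegal
(2,4): flips 1 -> legal
(2,5): no bracket -> illegal
(3,2): no bracket -> illegal
(3,5): flips 1 -> legal
(3,6): no bracket -> illegal
(4,2): flips 1 -> legal
(4,6): flips 1 -> legal
(5,2): no bracket -> illegal
(5,3): flips 1 -> legal
(5,4): no bracket -> illegal
(5,6): no bracket -> illegal
(6,4): no bracket -> illegal
(6,6): flips 1 -> legal
(7,4): no bracket -> illegal
(7,5): no bracket -> illegal
(7,6): no bracket -> illegal

Answer: (2,4) (3,5) (4,2) (4,6) (5,3) (6,6)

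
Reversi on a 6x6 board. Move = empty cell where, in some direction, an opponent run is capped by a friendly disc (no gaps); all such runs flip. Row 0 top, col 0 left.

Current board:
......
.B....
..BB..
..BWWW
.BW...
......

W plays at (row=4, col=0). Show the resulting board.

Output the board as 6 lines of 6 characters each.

Answer: ......
.B....
..BB..
..BWWW
WWW...
......

Derivation:
Place W at (4,0); scan 8 dirs for brackets.
Dir NW: edge -> no flip
Dir N: first cell '.' (not opp) -> no flip
Dir NE: first cell '.' (not opp) -> no flip
Dir W: edge -> no flip
Dir E: opp run (4,1) capped by W -> flip
Dir SW: edge -> no flip
Dir S: first cell '.' (not opp) -> no flip
Dir SE: first cell '.' (not opp) -> no flip
All flips: (4,1)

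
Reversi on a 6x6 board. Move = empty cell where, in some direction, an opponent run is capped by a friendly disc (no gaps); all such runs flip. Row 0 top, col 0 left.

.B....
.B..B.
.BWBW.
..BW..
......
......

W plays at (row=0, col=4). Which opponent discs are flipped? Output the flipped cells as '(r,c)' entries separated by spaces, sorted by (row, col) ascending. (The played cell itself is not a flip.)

Dir NW: edge -> no flip
Dir N: edge -> no flip
Dir NE: edge -> no flip
Dir W: first cell '.' (not opp) -> no flip
Dir E: first cell '.' (not opp) -> no flip
Dir SW: first cell '.' (not opp) -> no flip
Dir S: opp run (1,4) capped by W -> flip
Dir SE: first cell '.' (not opp) -> no flip

Answer: (1,4)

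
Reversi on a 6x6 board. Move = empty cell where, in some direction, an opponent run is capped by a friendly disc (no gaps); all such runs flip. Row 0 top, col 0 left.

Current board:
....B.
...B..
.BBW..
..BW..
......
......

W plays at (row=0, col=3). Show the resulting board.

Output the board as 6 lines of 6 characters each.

Answer: ...WB.
...W..
.BBW..
..BW..
......
......

Derivation:
Place W at (0,3); scan 8 dirs for brackets.
Dir NW: edge -> no flip
Dir N: edge -> no flip
Dir NE: edge -> no flip
Dir W: first cell '.' (not opp) -> no flip
Dir E: opp run (0,4), next='.' -> no flip
Dir SW: first cell '.' (not opp) -> no flip
Dir S: opp run (1,3) capped by W -> flip
Dir SE: first cell '.' (not opp) -> no flip
All flips: (1,3)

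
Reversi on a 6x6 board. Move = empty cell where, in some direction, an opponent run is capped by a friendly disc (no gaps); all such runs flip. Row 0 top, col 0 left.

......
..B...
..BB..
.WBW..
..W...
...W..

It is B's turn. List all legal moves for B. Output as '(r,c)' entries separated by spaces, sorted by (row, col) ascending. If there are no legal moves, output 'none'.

(2,0): no bracket -> illegal
(2,1): no bracket -> illegal
(2,4): no bracket -> illegal
(3,0): flips 1 -> legal
(3,4): flips 1 -> legal
(4,0): flips 1 -> legal
(4,1): no bracket -> illegal
(4,3): flips 1 -> legal
(4,4): flips 1 -> legal
(5,1): no bracket -> illegal
(5,2): flips 1 -> legal
(5,4): no bracket -> illegal

Answer: (3,0) (3,4) (4,0) (4,3) (4,4) (5,2)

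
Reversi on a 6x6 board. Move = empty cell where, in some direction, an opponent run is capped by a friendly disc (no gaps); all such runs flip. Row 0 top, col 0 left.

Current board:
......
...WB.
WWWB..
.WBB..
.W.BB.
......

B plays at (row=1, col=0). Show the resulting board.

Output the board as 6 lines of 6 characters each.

Answer: ......
B..WB.
WBWB..
.WBB..
.W.BB.
......

Derivation:
Place B at (1,0); scan 8 dirs for brackets.
Dir NW: edge -> no flip
Dir N: first cell '.' (not opp) -> no flip
Dir NE: first cell '.' (not opp) -> no flip
Dir W: edge -> no flip
Dir E: first cell '.' (not opp) -> no flip
Dir SW: edge -> no flip
Dir S: opp run (2,0), next='.' -> no flip
Dir SE: opp run (2,1) capped by B -> flip
All flips: (2,1)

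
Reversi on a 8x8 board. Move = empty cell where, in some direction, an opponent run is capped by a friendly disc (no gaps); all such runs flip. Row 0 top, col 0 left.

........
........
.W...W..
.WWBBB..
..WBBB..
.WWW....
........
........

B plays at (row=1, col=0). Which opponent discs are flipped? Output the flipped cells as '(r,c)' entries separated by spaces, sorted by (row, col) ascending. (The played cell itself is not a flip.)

Dir NW: edge -> no flip
Dir N: first cell '.' (not opp) -> no flip
Dir NE: first cell '.' (not opp) -> no flip
Dir W: edge -> no flip
Dir E: first cell '.' (not opp) -> no flip
Dir SW: edge -> no flip
Dir S: first cell '.' (not opp) -> no flip
Dir SE: opp run (2,1) (3,2) capped by B -> flip

Answer: (2,1) (3,2)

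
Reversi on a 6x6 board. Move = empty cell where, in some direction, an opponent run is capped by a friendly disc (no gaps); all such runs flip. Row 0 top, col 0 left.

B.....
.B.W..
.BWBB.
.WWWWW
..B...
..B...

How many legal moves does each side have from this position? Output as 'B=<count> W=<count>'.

Answer: B=8 W=9

Derivation:
-- B to move --
(0,2): flips 1 -> legal
(0,3): flips 1 -> legal
(0,4): no bracket -> illegal
(1,2): flips 2 -> legal
(1,4): no bracket -> illegal
(2,0): flips 1 -> legal
(2,5): no bracket -> illegal
(3,0): no bracket -> illegal
(4,0): no bracket -> illegal
(4,1): flips 2 -> legal
(4,3): flips 2 -> legal
(4,4): flips 3 -> legal
(4,5): flips 1 -> legal
B mobility = 8
-- W to move --
(0,1): flips 2 -> legal
(0,2): no bracket -> illegal
(1,0): flips 1 -> legal
(1,2): flips 1 -> legal
(1,4): flips 2 -> legal
(1,5): flips 1 -> legal
(2,0): flips 1 -> legal
(2,5): flips 2 -> legal
(3,0): no bracket -> illegal
(4,1): no bracket -> illegal
(4,3): no bracket -> illegal
(5,1): flips 1 -> legal
(5,3): flips 1 -> legal
W mobility = 9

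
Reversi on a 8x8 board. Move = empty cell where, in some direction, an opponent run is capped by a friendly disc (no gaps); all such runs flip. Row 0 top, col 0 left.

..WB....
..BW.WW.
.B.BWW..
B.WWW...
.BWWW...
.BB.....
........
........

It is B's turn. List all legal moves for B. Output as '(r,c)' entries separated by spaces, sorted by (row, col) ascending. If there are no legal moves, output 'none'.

(0,1): flips 1 -> legal
(0,4): no bracket -> illegal
(0,5): no bracket -> illegal
(0,6): flips 4 -> legal
(0,7): flips 4 -> legal
(1,1): no bracket -> illegal
(1,4): flips 1 -> legal
(1,7): no bracket -> illegal
(2,2): flips 2 -> legal
(2,6): flips 2 -> legal
(2,7): no bracket -> illegal
(3,1): no bracket -> illegal
(3,5): no bracket -> illegal
(3,6): no bracket -> illegal
(4,5): flips 4 -> legal
(5,3): flips 2 -> legal
(5,4): flips 2 -> legal
(5,5): no bracket -> illegal

Answer: (0,1) (0,6) (0,7) (1,4) (2,2) (2,6) (4,5) (5,3) (5,4)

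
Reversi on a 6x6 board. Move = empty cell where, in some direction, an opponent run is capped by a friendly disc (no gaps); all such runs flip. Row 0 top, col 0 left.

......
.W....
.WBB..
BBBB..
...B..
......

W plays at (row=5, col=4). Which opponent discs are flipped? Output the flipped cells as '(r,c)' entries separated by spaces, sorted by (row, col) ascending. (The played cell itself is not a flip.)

Answer: (3,2) (4,3)

Derivation:
Dir NW: opp run (4,3) (3,2) capped by W -> flip
Dir N: first cell '.' (not opp) -> no flip
Dir NE: first cell '.' (not opp) -> no flip
Dir W: first cell '.' (not opp) -> no flip
Dir E: first cell '.' (not opp) -> no flip
Dir SW: edge -> no flip
Dir S: edge -> no flip
Dir SE: edge -> no flip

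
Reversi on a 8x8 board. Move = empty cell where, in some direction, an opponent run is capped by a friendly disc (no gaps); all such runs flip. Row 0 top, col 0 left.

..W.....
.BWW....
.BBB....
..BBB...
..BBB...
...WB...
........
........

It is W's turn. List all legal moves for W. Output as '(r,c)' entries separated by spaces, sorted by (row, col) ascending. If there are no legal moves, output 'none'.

(0,0): no bracket -> illegal
(0,1): no bracket -> illegal
(1,0): flips 1 -> legal
(1,4): no bracket -> illegal
(2,0): flips 1 -> legal
(2,4): no bracket -> illegal
(2,5): no bracket -> illegal
(3,0): flips 1 -> legal
(3,1): flips 2 -> legal
(3,5): flips 1 -> legal
(4,1): no bracket -> illegal
(4,5): flips 2 -> legal
(5,1): no bracket -> illegal
(5,2): flips 3 -> legal
(5,5): flips 1 -> legal
(6,3): no bracket -> illegal
(6,4): no bracket -> illegal
(6,5): no bracket -> illegal

Answer: (1,0) (2,0) (3,0) (3,1) (3,5) (4,5) (5,2) (5,5)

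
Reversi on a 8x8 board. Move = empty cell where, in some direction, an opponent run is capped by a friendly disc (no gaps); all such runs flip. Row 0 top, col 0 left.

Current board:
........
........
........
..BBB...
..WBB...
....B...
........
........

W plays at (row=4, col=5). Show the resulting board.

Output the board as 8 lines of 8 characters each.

Answer: ........
........
........
..BBB...
..WWWW..
....B...
........
........

Derivation:
Place W at (4,5); scan 8 dirs for brackets.
Dir NW: opp run (3,4), next='.' -> no flip
Dir N: first cell '.' (not opp) -> no flip
Dir NE: first cell '.' (not opp) -> no flip
Dir W: opp run (4,4) (4,3) capped by W -> flip
Dir E: first cell '.' (not opp) -> no flip
Dir SW: opp run (5,4), next='.' -> no flip
Dir S: first cell '.' (not opp) -> no flip
Dir SE: first cell '.' (not opp) -> no flip
All flips: (4,3) (4,4)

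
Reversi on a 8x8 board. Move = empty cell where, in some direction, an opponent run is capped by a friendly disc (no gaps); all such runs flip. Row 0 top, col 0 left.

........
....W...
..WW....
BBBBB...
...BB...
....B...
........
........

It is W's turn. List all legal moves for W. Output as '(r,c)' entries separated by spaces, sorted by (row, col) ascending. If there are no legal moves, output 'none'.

Answer: (4,0) (4,1) (4,2) (4,5) (5,3) (5,5)

Derivation:
(2,0): no bracket -> illegal
(2,1): no bracket -> illegal
(2,4): no bracket -> illegal
(2,5): no bracket -> illegal
(3,5): no bracket -> illegal
(4,0): flips 1 -> legal
(4,1): flips 1 -> legal
(4,2): flips 1 -> legal
(4,5): flips 1 -> legal
(5,2): no bracket -> illegal
(5,3): flips 2 -> legal
(5,5): flips 2 -> legal
(6,3): no bracket -> illegal
(6,4): no bracket -> illegal
(6,5): no bracket -> illegal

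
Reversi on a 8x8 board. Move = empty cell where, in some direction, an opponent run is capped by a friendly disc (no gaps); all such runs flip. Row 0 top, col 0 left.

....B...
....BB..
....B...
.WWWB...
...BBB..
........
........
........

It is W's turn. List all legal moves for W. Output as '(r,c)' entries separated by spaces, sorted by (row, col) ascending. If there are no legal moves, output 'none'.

Answer: (0,6) (3,5) (5,3) (5,4) (5,5)

Derivation:
(0,3): no bracket -> illegal
(0,5): no bracket -> illegal
(0,6): flips 2 -> legal
(1,3): no bracket -> illegal
(1,6): no bracket -> illegal
(2,3): no bracket -> illegal
(2,5): no bracket -> illegal
(2,6): no bracket -> illegal
(3,5): flips 1 -> legal
(3,6): no bracket -> illegal
(4,2): no bracket -> illegal
(4,6): no bracket -> illegal
(5,2): no bracket -> illegal
(5,3): flips 1 -> legal
(5,4): flips 1 -> legal
(5,5): flips 1 -> legal
(5,6): no bracket -> illegal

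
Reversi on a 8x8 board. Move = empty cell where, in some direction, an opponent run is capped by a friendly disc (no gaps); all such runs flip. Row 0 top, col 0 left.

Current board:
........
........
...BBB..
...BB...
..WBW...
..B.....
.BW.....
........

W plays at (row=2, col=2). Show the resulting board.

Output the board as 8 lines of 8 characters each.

Answer: ........
........
..WBBB..
...WB...
..WBW...
..B.....
.BW.....
........

Derivation:
Place W at (2,2); scan 8 dirs for brackets.
Dir NW: first cell '.' (not opp) -> no flip
Dir N: first cell '.' (not opp) -> no flip
Dir NE: first cell '.' (not opp) -> no flip
Dir W: first cell '.' (not opp) -> no flip
Dir E: opp run (2,3) (2,4) (2,5), next='.' -> no flip
Dir SW: first cell '.' (not opp) -> no flip
Dir S: first cell '.' (not opp) -> no flip
Dir SE: opp run (3,3) capped by W -> flip
All flips: (3,3)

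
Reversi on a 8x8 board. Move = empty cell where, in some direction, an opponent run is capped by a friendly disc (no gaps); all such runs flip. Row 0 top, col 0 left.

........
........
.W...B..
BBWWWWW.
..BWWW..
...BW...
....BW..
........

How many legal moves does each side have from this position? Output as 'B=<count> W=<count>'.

-- B to move --
(1,0): no bracket -> illegal
(1,1): flips 1 -> legal
(1,2): flips 1 -> legal
(2,0): no bracket -> illegal
(2,2): flips 1 -> legal
(2,3): flips 2 -> legal
(2,4): flips 4 -> legal
(2,6): flips 2 -> legal
(2,7): no bracket -> illegal
(3,7): flips 5 -> legal
(4,1): no bracket -> illegal
(4,6): flips 3 -> legal
(4,7): flips 1 -> legal
(5,2): flips 2 -> legal
(5,5): flips 3 -> legal
(5,6): no bracket -> illegal
(6,3): no bracket -> illegal
(6,6): flips 1 -> legal
(7,4): no bracket -> illegal
(7,5): no bracket -> illegal
(7,6): no bracket -> illegal
B mobility = 12
-- W to move --
(1,4): flips 1 -> legal
(1,5): flips 1 -> legal
(1,6): flips 1 -> legal
(2,0): no bracket -> illegal
(2,2): no bracket -> illegal
(2,4): no bracket -> illegal
(2,6): no bracket -> illegal
(4,0): no bracket -> illegal
(4,1): flips 2 -> legal
(5,1): flips 1 -> legal
(5,2): flips 2 -> legal
(5,5): no bracket -> illegal
(6,2): flips 1 -> legal
(6,3): flips 2 -> legal
(7,3): no bracket -> illegal
(7,4): flips 1 -> legal
(7,5): no bracket -> illegal
W mobility = 9

Answer: B=12 W=9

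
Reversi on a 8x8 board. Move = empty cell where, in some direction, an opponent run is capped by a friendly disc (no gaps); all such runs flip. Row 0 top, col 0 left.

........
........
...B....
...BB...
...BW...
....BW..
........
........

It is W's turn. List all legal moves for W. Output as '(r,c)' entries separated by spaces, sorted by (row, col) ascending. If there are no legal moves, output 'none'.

Answer: (2,2) (2,4) (4,2) (5,3) (6,4)

Derivation:
(1,2): no bracket -> illegal
(1,3): no bracket -> illegal
(1,4): no bracket -> illegal
(2,2): flips 1 -> legal
(2,4): flips 1 -> legal
(2,5): no bracket -> illegal
(3,2): no bracket -> illegal
(3,5): no bracket -> illegal
(4,2): flips 1 -> legal
(4,5): no bracket -> illegal
(5,2): no bracket -> illegal
(5,3): flips 1 -> legal
(6,3): no bracket -> illegal
(6,4): flips 1 -> legal
(6,5): no bracket -> illegal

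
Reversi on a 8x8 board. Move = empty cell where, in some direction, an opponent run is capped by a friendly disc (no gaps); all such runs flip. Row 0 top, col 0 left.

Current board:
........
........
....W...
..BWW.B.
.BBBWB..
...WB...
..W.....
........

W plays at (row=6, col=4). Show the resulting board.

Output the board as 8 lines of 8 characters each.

Place W at (6,4); scan 8 dirs for brackets.
Dir NW: first cell 'W' (not opp) -> no flip
Dir N: opp run (5,4) capped by W -> flip
Dir NE: first cell '.' (not opp) -> no flip
Dir W: first cell '.' (not opp) -> no flip
Dir E: first cell '.' (not opp) -> no flip
Dir SW: first cell '.' (not opp) -> no flip
Dir S: first cell '.' (not opp) -> no flip
Dir SE: first cell '.' (not opp) -> no flip
All flips: (5,4)

Answer: ........
........
....W...
..BWW.B.
.BBBWB..
...WW...
..W.W...
........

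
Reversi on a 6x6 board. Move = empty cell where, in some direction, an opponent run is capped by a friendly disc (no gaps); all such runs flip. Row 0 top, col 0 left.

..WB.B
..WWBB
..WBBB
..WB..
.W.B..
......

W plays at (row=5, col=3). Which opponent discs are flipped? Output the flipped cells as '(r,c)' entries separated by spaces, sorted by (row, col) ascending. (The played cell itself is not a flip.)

Answer: (2,3) (3,3) (4,3)

Derivation:
Dir NW: first cell '.' (not opp) -> no flip
Dir N: opp run (4,3) (3,3) (2,3) capped by W -> flip
Dir NE: first cell '.' (not opp) -> no flip
Dir W: first cell '.' (not opp) -> no flip
Dir E: first cell '.' (not opp) -> no flip
Dir SW: edge -> no flip
Dir S: edge -> no flip
Dir SE: edge -> no flip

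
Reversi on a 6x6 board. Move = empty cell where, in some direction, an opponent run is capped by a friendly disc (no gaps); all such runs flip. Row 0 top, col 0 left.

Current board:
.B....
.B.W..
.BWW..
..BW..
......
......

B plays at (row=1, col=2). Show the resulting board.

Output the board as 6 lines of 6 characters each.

Answer: .B....
.BBW..
.BBW..
..BW..
......
......

Derivation:
Place B at (1,2); scan 8 dirs for brackets.
Dir NW: first cell 'B' (not opp) -> no flip
Dir N: first cell '.' (not opp) -> no flip
Dir NE: first cell '.' (not opp) -> no flip
Dir W: first cell 'B' (not opp) -> no flip
Dir E: opp run (1,3), next='.' -> no flip
Dir SW: first cell 'B' (not opp) -> no flip
Dir S: opp run (2,2) capped by B -> flip
Dir SE: opp run (2,3), next='.' -> no flip
All flips: (2,2)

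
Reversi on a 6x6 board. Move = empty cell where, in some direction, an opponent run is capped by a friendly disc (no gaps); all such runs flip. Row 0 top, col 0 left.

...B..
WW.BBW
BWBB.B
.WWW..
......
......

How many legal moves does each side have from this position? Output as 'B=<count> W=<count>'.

Answer: B=8 W=6

Derivation:
-- B to move --
(0,0): flips 2 -> legal
(0,1): no bracket -> illegal
(0,2): flips 1 -> legal
(0,4): no bracket -> illegal
(0,5): flips 1 -> legal
(1,2): no bracket -> illegal
(2,4): no bracket -> illegal
(3,0): no bracket -> illegal
(3,4): no bracket -> illegal
(4,0): flips 1 -> legal
(4,1): flips 1 -> legal
(4,2): flips 2 -> legal
(4,3): flips 1 -> legal
(4,4): flips 1 -> legal
B mobility = 8
-- W to move --
(0,2): no bracket -> illegal
(0,4): flips 2 -> legal
(0,5): flips 2 -> legal
(1,2): flips 3 -> legal
(2,4): flips 2 -> legal
(3,0): flips 1 -> legal
(3,4): no bracket -> illegal
(3,5): flips 1 -> legal
W mobility = 6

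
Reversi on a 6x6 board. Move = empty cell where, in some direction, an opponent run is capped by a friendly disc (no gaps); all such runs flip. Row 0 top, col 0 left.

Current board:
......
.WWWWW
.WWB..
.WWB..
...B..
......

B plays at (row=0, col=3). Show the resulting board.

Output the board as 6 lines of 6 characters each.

Answer: ...B..
.WWBWW
.WWB..
.WWB..
...B..
......

Derivation:
Place B at (0,3); scan 8 dirs for brackets.
Dir NW: edge -> no flip
Dir N: edge -> no flip
Dir NE: edge -> no flip
Dir W: first cell '.' (not opp) -> no flip
Dir E: first cell '.' (not opp) -> no flip
Dir SW: opp run (1,2) (2,1), next='.' -> no flip
Dir S: opp run (1,3) capped by B -> flip
Dir SE: opp run (1,4), next='.' -> no flip
All flips: (1,3)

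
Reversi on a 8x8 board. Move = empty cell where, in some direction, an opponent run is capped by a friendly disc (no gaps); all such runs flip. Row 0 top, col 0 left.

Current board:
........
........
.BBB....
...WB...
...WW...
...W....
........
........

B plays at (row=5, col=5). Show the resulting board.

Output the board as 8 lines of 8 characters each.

Answer: ........
........
.BBB....
...BB...
...WB...
...W.B..
........
........

Derivation:
Place B at (5,5); scan 8 dirs for brackets.
Dir NW: opp run (4,4) (3,3) capped by B -> flip
Dir N: first cell '.' (not opp) -> no flip
Dir NE: first cell '.' (not opp) -> no flip
Dir W: first cell '.' (not opp) -> no flip
Dir E: first cell '.' (not opp) -> no flip
Dir SW: first cell '.' (not opp) -> no flip
Dir S: first cell '.' (not opp) -> no flip
Dir SE: first cell '.' (not opp) -> no flip
All flips: (3,3) (4,4)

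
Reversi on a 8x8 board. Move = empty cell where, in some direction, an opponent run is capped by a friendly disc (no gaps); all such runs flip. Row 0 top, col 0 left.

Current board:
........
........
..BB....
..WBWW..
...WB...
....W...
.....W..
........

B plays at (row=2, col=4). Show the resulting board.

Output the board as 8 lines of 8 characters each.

Place B at (2,4); scan 8 dirs for brackets.
Dir NW: first cell '.' (not opp) -> no flip
Dir N: first cell '.' (not opp) -> no flip
Dir NE: first cell '.' (not opp) -> no flip
Dir W: first cell 'B' (not opp) -> no flip
Dir E: first cell '.' (not opp) -> no flip
Dir SW: first cell 'B' (not opp) -> no flip
Dir S: opp run (3,4) capped by B -> flip
Dir SE: opp run (3,5), next='.' -> no flip
All flips: (3,4)

Answer: ........
........
..BBB...
..WBBW..
...WB...
....W...
.....W..
........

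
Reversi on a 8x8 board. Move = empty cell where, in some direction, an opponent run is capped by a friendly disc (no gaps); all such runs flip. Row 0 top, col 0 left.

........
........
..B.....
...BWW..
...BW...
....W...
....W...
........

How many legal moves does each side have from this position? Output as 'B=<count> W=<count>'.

-- B to move --
(2,3): no bracket -> illegal
(2,4): no bracket -> illegal
(2,5): flips 1 -> legal
(2,6): no bracket -> illegal
(3,6): flips 2 -> legal
(4,5): flips 1 -> legal
(4,6): no bracket -> illegal
(5,3): no bracket -> illegal
(5,5): flips 1 -> legal
(6,3): no bracket -> illegal
(6,5): flips 1 -> legal
(7,3): no bracket -> illegal
(7,4): no bracket -> illegal
(7,5): no bracket -> illegal
B mobility = 5
-- W to move --
(1,1): flips 2 -> legal
(1,2): no bracket -> illegal
(1,3): no bracket -> illegal
(2,1): no bracket -> illegal
(2,3): no bracket -> illegal
(2,4): no bracket -> illegal
(3,1): no bracket -> illegal
(3,2): flips 2 -> legal
(4,2): flips 1 -> legal
(5,2): flips 1 -> legal
(5,3): no bracket -> illegal
W mobility = 4

Answer: B=5 W=4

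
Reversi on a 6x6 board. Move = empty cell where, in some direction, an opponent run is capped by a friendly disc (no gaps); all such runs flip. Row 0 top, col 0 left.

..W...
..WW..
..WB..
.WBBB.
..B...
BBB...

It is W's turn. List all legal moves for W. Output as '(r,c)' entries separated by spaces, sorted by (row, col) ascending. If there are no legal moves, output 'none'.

Answer: (2,4) (3,5) (4,3) (4,4) (4,5) (5,3)

Derivation:
(1,4): no bracket -> illegal
(2,1): no bracket -> illegal
(2,4): flips 1 -> legal
(2,5): no bracket -> illegal
(3,5): flips 3 -> legal
(4,0): no bracket -> illegal
(4,1): no bracket -> illegal
(4,3): flips 2 -> legal
(4,4): flips 1 -> legal
(4,5): flips 2 -> legal
(5,3): flips 1 -> legal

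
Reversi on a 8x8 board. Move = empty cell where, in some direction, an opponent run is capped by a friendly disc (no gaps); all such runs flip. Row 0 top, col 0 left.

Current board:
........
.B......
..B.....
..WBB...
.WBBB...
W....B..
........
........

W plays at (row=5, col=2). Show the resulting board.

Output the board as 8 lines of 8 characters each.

Answer: ........
.B......
..B.....
..WBB...
.WWBB...
W.W..B..
........
........

Derivation:
Place W at (5,2); scan 8 dirs for brackets.
Dir NW: first cell 'W' (not opp) -> no flip
Dir N: opp run (4,2) capped by W -> flip
Dir NE: opp run (4,3) (3,4), next='.' -> no flip
Dir W: first cell '.' (not opp) -> no flip
Dir E: first cell '.' (not opp) -> no flip
Dir SW: first cell '.' (not opp) -> no flip
Dir S: first cell '.' (not opp) -> no flip
Dir SE: first cell '.' (not opp) -> no flip
All flips: (4,2)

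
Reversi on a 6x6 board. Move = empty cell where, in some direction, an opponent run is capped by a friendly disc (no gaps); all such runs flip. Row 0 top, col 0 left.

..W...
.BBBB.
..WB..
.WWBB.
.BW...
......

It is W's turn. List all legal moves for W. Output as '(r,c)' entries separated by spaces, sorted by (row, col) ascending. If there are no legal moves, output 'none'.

(0,0): flips 1 -> legal
(0,1): no bracket -> illegal
(0,3): no bracket -> illegal
(0,4): flips 1 -> legal
(0,5): flips 2 -> legal
(1,0): no bracket -> illegal
(1,5): no bracket -> illegal
(2,0): flips 1 -> legal
(2,1): no bracket -> illegal
(2,4): flips 3 -> legal
(2,5): no bracket -> illegal
(3,0): no bracket -> illegal
(3,5): flips 2 -> legal
(4,0): flips 1 -> legal
(4,3): no bracket -> illegal
(4,4): flips 1 -> legal
(4,5): no bracket -> illegal
(5,0): flips 1 -> legal
(5,1): flips 1 -> legal
(5,2): no bracket -> illegal

Answer: (0,0) (0,4) (0,5) (2,0) (2,4) (3,5) (4,0) (4,4) (5,0) (5,1)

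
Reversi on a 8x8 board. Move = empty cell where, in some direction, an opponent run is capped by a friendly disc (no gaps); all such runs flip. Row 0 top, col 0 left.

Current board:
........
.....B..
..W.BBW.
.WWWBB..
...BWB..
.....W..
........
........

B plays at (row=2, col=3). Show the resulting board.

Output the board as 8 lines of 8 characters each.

Answer: ........
.....B..
..WBBBW.
.WWBBB..
...BWB..
.....W..
........
........

Derivation:
Place B at (2,3); scan 8 dirs for brackets.
Dir NW: first cell '.' (not opp) -> no flip
Dir N: first cell '.' (not opp) -> no flip
Dir NE: first cell '.' (not opp) -> no flip
Dir W: opp run (2,2), next='.' -> no flip
Dir E: first cell 'B' (not opp) -> no flip
Dir SW: opp run (3,2), next='.' -> no flip
Dir S: opp run (3,3) capped by B -> flip
Dir SE: first cell 'B' (not opp) -> no flip
All flips: (3,3)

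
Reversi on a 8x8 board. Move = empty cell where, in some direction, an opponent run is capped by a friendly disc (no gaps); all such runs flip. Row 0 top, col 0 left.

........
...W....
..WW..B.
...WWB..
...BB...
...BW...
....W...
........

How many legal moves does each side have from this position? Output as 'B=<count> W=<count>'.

-- B to move --
(0,2): no bracket -> illegal
(0,3): flips 3 -> legal
(0,4): no bracket -> illegal
(1,1): flips 2 -> legal
(1,2): no bracket -> illegal
(1,4): no bracket -> illegal
(2,1): no bracket -> illegal
(2,4): flips 1 -> legal
(2,5): flips 1 -> legal
(3,1): no bracket -> illegal
(3,2): flips 2 -> legal
(4,2): no bracket -> illegal
(4,5): no bracket -> illegal
(5,5): flips 1 -> legal
(6,3): no bracket -> illegal
(6,5): flips 1 -> legal
(7,3): no bracket -> illegal
(7,4): flips 2 -> legal
(7,5): flips 1 -> legal
B mobility = 9
-- W to move --
(1,5): no bracket -> illegal
(1,6): no bracket -> illegal
(1,7): no bracket -> illegal
(2,4): no bracket -> illegal
(2,5): no bracket -> illegal
(2,7): no bracket -> illegal
(3,2): flips 1 -> legal
(3,6): flips 1 -> legal
(3,7): no bracket -> illegal
(4,2): flips 1 -> legal
(4,5): no bracket -> illegal
(4,6): no bracket -> illegal
(5,2): flips 2 -> legal
(5,5): flips 1 -> legal
(6,2): no bracket -> illegal
(6,3): flips 2 -> legal
W mobility = 6

Answer: B=9 W=6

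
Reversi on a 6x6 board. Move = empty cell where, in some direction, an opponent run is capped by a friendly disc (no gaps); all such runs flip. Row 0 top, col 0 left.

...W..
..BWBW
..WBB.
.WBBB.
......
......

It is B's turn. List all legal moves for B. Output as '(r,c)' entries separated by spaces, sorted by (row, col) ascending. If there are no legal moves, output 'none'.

Answer: (0,2) (1,1) (2,1) (3,0)

Derivation:
(0,2): flips 1 -> legal
(0,4): no bracket -> illegal
(0,5): no bracket -> illegal
(1,1): flips 1 -> legal
(2,0): no bracket -> illegal
(2,1): flips 1 -> legal
(2,5): no bracket -> illegal
(3,0): flips 1 -> legal
(4,0): no bracket -> illegal
(4,1): no bracket -> illegal
(4,2): no bracket -> illegal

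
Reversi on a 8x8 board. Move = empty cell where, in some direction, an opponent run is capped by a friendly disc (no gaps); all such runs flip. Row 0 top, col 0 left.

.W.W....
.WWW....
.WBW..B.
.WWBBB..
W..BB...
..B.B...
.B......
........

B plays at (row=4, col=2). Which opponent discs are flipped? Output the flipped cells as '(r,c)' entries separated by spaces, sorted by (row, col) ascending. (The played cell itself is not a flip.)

Dir NW: opp run (3,1), next='.' -> no flip
Dir N: opp run (3,2) capped by B -> flip
Dir NE: first cell 'B' (not opp) -> no flip
Dir W: first cell '.' (not opp) -> no flip
Dir E: first cell 'B' (not opp) -> no flip
Dir SW: first cell '.' (not opp) -> no flip
Dir S: first cell 'B' (not opp) -> no flip
Dir SE: first cell '.' (not opp) -> no flip

Answer: (3,2)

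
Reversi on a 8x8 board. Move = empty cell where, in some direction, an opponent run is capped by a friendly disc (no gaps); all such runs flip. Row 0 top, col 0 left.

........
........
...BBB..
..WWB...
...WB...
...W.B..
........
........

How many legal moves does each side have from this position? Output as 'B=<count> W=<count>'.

-- B to move --
(2,1): no bracket -> illegal
(2,2): flips 1 -> legal
(3,1): flips 2 -> legal
(4,1): flips 1 -> legal
(4,2): flips 2 -> legal
(5,2): flips 1 -> legal
(5,4): no bracket -> illegal
(6,2): flips 1 -> legal
(6,3): flips 3 -> legal
(6,4): no bracket -> illegal
B mobility = 7
-- W to move --
(1,2): no bracket -> illegal
(1,3): flips 1 -> legal
(1,4): flips 1 -> legal
(1,5): flips 1 -> legal
(1,6): flips 2 -> legal
(2,2): no bracket -> illegal
(2,6): no bracket -> illegal
(3,5): flips 2 -> legal
(3,6): no bracket -> illegal
(4,5): flips 1 -> legal
(4,6): no bracket -> illegal
(5,4): no bracket -> illegal
(5,6): no bracket -> illegal
(6,4): no bracket -> illegal
(6,5): no bracket -> illegal
(6,6): flips 2 -> legal
W mobility = 7

Answer: B=7 W=7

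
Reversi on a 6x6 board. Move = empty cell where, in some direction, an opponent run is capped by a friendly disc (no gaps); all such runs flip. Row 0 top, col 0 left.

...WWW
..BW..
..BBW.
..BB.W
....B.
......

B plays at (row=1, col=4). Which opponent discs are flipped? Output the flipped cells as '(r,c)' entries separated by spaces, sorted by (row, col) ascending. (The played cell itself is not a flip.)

Answer: (1,3)

Derivation:
Dir NW: opp run (0,3), next=edge -> no flip
Dir N: opp run (0,4), next=edge -> no flip
Dir NE: opp run (0,5), next=edge -> no flip
Dir W: opp run (1,3) capped by B -> flip
Dir E: first cell '.' (not opp) -> no flip
Dir SW: first cell 'B' (not opp) -> no flip
Dir S: opp run (2,4), next='.' -> no flip
Dir SE: first cell '.' (not opp) -> no flip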